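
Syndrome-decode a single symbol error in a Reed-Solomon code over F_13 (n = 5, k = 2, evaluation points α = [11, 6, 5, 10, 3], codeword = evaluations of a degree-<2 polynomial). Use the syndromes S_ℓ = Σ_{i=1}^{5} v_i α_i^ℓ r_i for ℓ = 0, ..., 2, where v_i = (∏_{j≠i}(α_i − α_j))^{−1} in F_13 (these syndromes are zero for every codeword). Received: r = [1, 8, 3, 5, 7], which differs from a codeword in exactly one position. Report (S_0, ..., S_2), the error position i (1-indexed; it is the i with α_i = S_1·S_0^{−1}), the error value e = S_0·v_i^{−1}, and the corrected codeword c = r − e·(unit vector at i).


S = (6, 4, 7), error at position 3, error magnitude e = 4, c = [1, 8, 12, 5, 7].

Step 1: column multipliers v_i = (∏_{j≠i}(α_i − α_j))^{−1} mod 13.
  i = 1 (α = 11): (11−6)(11−5)(11−10)(11−3) = 5·6·1·8 = 240 ≡ 6, so v_1 = 6^{−1} = 11 (mod 13).
  i = 2 (α = 6): (6−11)(6−5)(6−10)(6−3) = (−5)·1·(−4)·3 = 60 ≡ 8, so v_2 = 8^{−1} = 5 (mod 13).
  i = 3 (α = 5): (5−11)(5−6)(5−10)(5−3) = (−6)·(−1)·(−5)·2 = −60 ≡ 5, so v_3 = 5^{−1} = 8 (mod 13).
  i = 4 (α = 10): (10−11)(10−6)(10−5)(10−3) = (−1)·4·5·7 = −140 ≡ 3, so v_4 = 3^{−1} = 9 (mod 13).
  i = 5 (α = 3): (3−11)(3−6)(3−5)(3−10) = (−8)·(−3)·(−2)·(−7) = 336 ≡ 11, so v_5 = 11^{−1} = 6 (mod 13).
  v = [11, 5, 8, 9, 6].
Step 2: syndromes of r = [1, 8, 3, 5, 7] (all sums mod 13).
  S_0 = Σ v_i r_i = 11·1 + 5·8 + 8·3 + 9·5 + 6·7 = 162 ≡ 6.
  S_1 = Σ v_i α_i r_i = 11·11·1 + 5·6·8 + 8·5·3 + 9·10·5 + 6·3·7 = 1057 ≡ 4.
  α_i^2 mod 13 = [4, 10, 12, 9, 9].
  S_2 = Σ v_i α_i^2 r_i = 11·4·1 + 5·10·8 + 8·12·3 + 9·9·5 + 6·9·7 = 1515 ≡ 7.
  S = (6, 4, 7) ≠ 0, so r is not a codeword (an error is present).
Step 3: locate the error. For a single error e at position i, S_ℓ = v_i·e·α_i^ℓ, so α_err = S_1/S_0.
  S_0^{−1} = 6^{−1} = 11 (mod 13), so α_err = 4·11 = 44 ≡ 5 = α_3. Error position i = 3.
  Consistency check: S_2/S_1 = 7·10 = 70 ≡ 5 = α_err ✓ (single-error assumption holds).
Step 4: error magnitude e = S_0/v_3 = S_0·∏_{j≠3}(α_3 − α_j) = 6·5 = 30 ≡ 4 (mod 13).
Step 5: correct position 3: c_3 = r_3 − e = 3 − 4 ≡ 12 (mod 13). Hence c = [1, 8, 12, 5, 7].
  Check: interpolating c through the α_i gives m(x) = 6 + 9·x (degree < 2) with m(α_i) = c_i for every i, so c is indeed a codeword.


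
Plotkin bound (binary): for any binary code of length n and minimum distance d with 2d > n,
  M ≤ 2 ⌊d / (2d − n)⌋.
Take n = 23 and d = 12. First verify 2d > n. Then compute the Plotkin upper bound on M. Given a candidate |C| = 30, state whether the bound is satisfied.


Plotkin bound M ≤ 24; given |C| = 30 > bound (violated).

Check applicability: 2d = 24, n = 23.
2d − n = 1 > 0, so Plotkin applies.
Compute d/(2d−n) = 12/1 ≈ 12.0000.
⌊d/(2d−n)⌋ = 12.
Plotkin bound: M ≤ 2·12 = 24.
Given |C| = 30, check: VIOLATED.
This |C| is above the Plotkin bound, so no binary code with n = 23, d = 12 and 30 codewords exists.


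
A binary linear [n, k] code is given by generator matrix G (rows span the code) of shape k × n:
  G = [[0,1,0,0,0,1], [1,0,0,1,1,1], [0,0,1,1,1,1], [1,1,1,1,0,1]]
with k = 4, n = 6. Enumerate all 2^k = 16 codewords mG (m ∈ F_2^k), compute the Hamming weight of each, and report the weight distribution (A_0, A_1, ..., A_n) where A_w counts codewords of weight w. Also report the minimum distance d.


Weight distribution: A_0 = 1, A_1 = 1, A_2 = 2, A_3 = 6, A_4 = 5, A_5 = 1. Minimum distance d = 1.

Enumerate all 2^4 = 16 messages m ∈ F_2^4.
For each, compute codeword c = mG in F_2^6, then tally its weight.
  m = 0000 → c = 000000, weight = 0.
  m = 1000 → c = 010001, weight = 2.
  m = 0100 → c = 100111, weight = 4.
  m = 1100 → c = 110110, weight = 4.
  m = 0010 → c = 001111, weight = 4.
  m = 1010 → c = 011110, weight = 4.
  m = 0110 → c = 101000, weight = 2.
  m = 1110 → c = 111001, weight = 4.
  m = 0001 → c = 111101, weight = 5.
  m = 1001 → c = 101100, weight = 3.
  m = 0101 → c = 011010, weight = 3.
  m = 1101 → c = 001011, weight = 3.
  m = 0011 → c = 110010, weight = 3.
  m = 1011 → c = 100011, weight = 3.
  m = 0111 → c = 010101, weight = 3.
  m = 1111 → c = 000100, weight = 1.
Tally weights:
  weight 0: 1 codewords.
  weight 1: 1 codewords.
  weight 2: 2 codewords.
  weight 3: 6 codewords.
  weight 4: 5 codewords.
  weight 5: 1 codewords.
Minimum distance d = smallest w > 0 with A_w > 0 = 1.
Sanity: Σ A_w = 16 = 2^4 = 16 ✓.


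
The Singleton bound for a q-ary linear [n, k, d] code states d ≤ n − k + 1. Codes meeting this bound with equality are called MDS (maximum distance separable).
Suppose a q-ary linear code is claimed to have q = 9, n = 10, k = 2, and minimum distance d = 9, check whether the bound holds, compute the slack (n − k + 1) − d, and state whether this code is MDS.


Singleton RHS = n − k + 1 = 9, slack = 0, bound satisfied, MDS.

Singleton bound: d ≤ n − k + 1.
Here n = 10, k = 2, so n − k + 1 = 9.
Given d = 9, check d ≤ 9: YES.
Slack = (n − k + 1) − d = 0.
The code is MDS (slack = 0).
Description: the claimed parameters are [10, 2, 9]_9; such a code would be MDS (meets Singleton bound).


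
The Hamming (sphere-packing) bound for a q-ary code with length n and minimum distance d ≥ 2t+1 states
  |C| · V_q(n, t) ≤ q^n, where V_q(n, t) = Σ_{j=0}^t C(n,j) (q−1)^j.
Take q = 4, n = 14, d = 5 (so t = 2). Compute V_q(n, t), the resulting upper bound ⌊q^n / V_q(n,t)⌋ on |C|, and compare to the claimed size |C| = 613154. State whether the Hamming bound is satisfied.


V_q(n, t) = 862, q^n = 268435456, Hamming bound = 311410, |C| = 613154 > bound (violated).

Step 1: Compute V_q(n, t) = Σ_{j=0}^2 C(n, j) (q−1)^j.
  j = 0: C(14,0)·(3)^0 = 1·1 = 1.
  j = 1: C(14,1)·(3)^1 = 14·3 = 42.
  j = 2: C(14,2)·(3)^2 = 91·9 = 819.
  V_q(n, t) = 1 + 42 + 819 = 862.
Step 2: q^n = 4^14 = 268435456.
Step 3: Hamming bound ⌊q^n / V_q(n,t)⌋ = ⌊268435456/862⌋ = 311410.
Step 4: Compare |C| = 613154 to 311410: violated.
The claimed |C| lies above the Hamming bound, so no 4-ary code of length 14 with d ≥ 5 can have 613154 codewords.


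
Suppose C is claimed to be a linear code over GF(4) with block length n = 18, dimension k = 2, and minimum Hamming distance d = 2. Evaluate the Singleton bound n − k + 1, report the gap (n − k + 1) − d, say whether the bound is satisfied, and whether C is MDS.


Singleton RHS = n − k + 1 = 17, slack = 15, bound satisfied, not MDS.

Singleton bound: d ≤ n − k + 1.
Here n = 18, k = 2, so n − k + 1 = 17.
Given d = 2, check d ≤ 17: YES.
Slack = (n − k + 1) − d = 15.
The code is NOT MDS (slack = 15 > 0).
Description: the claimed parameters are [18, 2, 2]_4; such a code would be non-MDS.


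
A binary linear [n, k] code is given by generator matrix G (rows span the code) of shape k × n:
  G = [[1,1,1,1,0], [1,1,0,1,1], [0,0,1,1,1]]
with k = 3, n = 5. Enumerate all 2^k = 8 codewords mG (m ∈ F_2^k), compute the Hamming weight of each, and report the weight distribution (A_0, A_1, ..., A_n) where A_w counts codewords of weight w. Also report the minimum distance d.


Weight distribution: A_0 = 1, A_1 = 1, A_2 = 1, A_3 = 3, A_4 = 2. Minimum distance d = 1.

Enumerate all 2^3 = 8 messages m ∈ F_2^3.
For each, compute codeword c = mG in F_2^5, then tally its weight.
  m = 000 → c = 00000, weight = 0.
  m = 100 → c = 11110, weight = 4.
  m = 010 → c = 11011, weight = 4.
  m = 110 → c = 00101, weight = 2.
  m = 001 → c = 00111, weight = 3.
  m = 101 → c = 11001, weight = 3.
  m = 011 → c = 11100, weight = 3.
  m = 111 → c = 00010, weight = 1.
Tally weights:
  weight 0: 1 codewords.
  weight 1: 1 codewords.
  weight 2: 1 codewords.
  weight 3: 3 codewords.
  weight 4: 2 codewords.
Minimum distance d = smallest w > 0 with A_w > 0 = 1.
Sanity: Σ A_w = 8 = 2^3 = 8 ✓.


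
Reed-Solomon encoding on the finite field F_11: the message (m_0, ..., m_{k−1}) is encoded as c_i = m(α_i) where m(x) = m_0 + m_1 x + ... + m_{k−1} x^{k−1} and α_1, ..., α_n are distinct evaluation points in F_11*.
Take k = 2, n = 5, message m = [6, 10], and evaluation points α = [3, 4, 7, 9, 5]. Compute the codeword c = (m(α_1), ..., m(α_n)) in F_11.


c = [3, 2, 10, 8, 1]

Message polynomial: m(x) = 6 + 10·x (mod 11).
For each evaluation point α_i, compute m(α_i) mod 11:
  α_1 = 3: Horner steps 10 → 3, so m(3) = 3.
  α_2 = 4: Horner steps 10 → 2, so m(4) = 2.
  α_3 = 7: Horner steps 10 → 10, so m(7) = 10.
  α_4 = 9: Horner steps 10 → 8, so m(9) = 8.
  α_5 = 5: Horner steps 10 → 1, so m(5) = 1.
Codeword c = [3, 2, 10, 8, 1] ∈ F_11^5.


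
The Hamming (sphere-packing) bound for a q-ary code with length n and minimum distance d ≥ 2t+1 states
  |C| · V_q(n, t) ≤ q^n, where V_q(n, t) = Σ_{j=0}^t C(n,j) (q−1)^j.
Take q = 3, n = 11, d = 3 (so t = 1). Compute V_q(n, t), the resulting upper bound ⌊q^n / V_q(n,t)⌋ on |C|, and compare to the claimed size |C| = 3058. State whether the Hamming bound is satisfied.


V_q(n, t) = 23, q^n = 177147, Hamming bound = 7702, |C| = 3058 ≤ bound (satisfied).

Step 1: Compute V_q(n, t) = Σ_{j=0}^1 C(n, j) (q−1)^j.
  j = 0: C(11,0)·(2)^0 = 1·1 = 1.
  j = 1: C(11,1)·(2)^1 = 11·2 = 22.
  V_q(n, t) = 1 + 22 = 23.
Step 2: q^n = 3^11 = 177147.
Step 3: Hamming bound ⌊q^n / V_q(n,t)⌋ = ⌊177147/23⌋ = 7702.
Step 4: Compare |C| = 3058 to 7702: satisfied.
The claimed |C| lies below the Hamming bound.


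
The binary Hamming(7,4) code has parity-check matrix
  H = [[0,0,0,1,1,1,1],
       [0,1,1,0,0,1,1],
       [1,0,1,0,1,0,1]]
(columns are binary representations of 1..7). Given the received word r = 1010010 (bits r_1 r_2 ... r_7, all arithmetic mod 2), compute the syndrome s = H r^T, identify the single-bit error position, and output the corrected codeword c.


s = (1, 0, 0)^T, error position = 4, corrected codeword c = 1011010

Compute s = H r^T mod 2 one row at a time:
  s_1 = 0 + 0 + 1 + 0 = 1 ≡ 1 (mod 2).
  s_2 = 0 + 1 + 1 + 0 = 2 ≡ 0 (mod 2).
  s_3 = 1 + 1 + 0 + 0 = 2 ≡ 0 (mod 2).
s = (1, 0, 0)^T — this equals column 4 of H (binary 100), so error is at position 4.
Correct: flip bit 4 of r = 1010010 to get c = 1011010.


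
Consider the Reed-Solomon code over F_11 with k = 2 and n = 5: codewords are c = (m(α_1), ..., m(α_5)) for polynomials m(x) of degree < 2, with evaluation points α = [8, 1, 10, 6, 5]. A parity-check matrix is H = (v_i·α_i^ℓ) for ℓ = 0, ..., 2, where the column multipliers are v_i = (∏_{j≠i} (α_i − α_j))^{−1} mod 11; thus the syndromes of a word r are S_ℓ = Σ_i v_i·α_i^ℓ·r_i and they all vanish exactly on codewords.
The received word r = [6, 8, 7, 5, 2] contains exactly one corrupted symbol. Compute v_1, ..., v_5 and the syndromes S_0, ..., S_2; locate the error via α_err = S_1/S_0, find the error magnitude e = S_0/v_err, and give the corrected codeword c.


S = (6, 8, 7), error at position 5, error magnitude e = 3, c = [6, 8, 7, 5, 10].

Step 1: column multipliers v_i = (∏_{j≠i}(α_i − α_j))^{−1} mod 11.
  i = 1 (α = 8): (8−1)(8−10)(8−6)(8−5) = 7·(−2)·2·3 = −84 ≡ 4, so v_1 = 4^{−1} = 3 (mod 11).
  i = 2 (α = 1): (1−8)(1−10)(1−6)(1−5) = (−7)·(−9)·(−5)·(−4) = 1260 ≡ 6, so v_2 = 6^{−1} = 2 (mod 11).
  i = 3 (α = 10): (10−8)(10−1)(10−6)(10−5) = 2·9·4·5 = 360 ≡ 8, so v_3 = 8^{−1} = 7 (mod 11).
  i = 4 (α = 6): (6−8)(6−1)(6−10)(6−5) = (−2)·5·(−4)·1 = 40 ≡ 7, so v_4 = 7^{−1} = 8 (mod 11).
  i = 5 (α = 5): (5−8)(5−1)(5−10)(5−6) = (−3)·4·(−5)·(−1) = −60 ≡ 6, so v_5 = 6^{−1} = 2 (mod 11).
  v = [3, 2, 7, 8, 2].
Step 2: syndromes of r = [6, 8, 7, 5, 2] (all sums mod 11).
  S_0 = Σ v_i r_i = 3·6 + 2·8 + 7·7 + 8·5 + 2·2 = 127 ≡ 6.
  S_1 = Σ v_i α_i r_i = 3·8·6 + 2·1·8 + 7·10·7 + 8·6·5 + 2·5·2 = 910 ≡ 8.
  α_i^2 mod 11 = [9, 1, 1, 3, 3].
  S_2 = Σ v_i α_i^2 r_i = 3·9·6 + 2·1·8 + 7·1·7 + 8·3·5 + 2·3·2 = 359 ≡ 7.
  S = (6, 8, 7) ≠ 0, so r is not a codeword (an error is present).
Step 3: locate the error. For a single error e at position i, S_ℓ = v_i·e·α_i^ℓ, so α_err = S_1/S_0.
  S_0^{−1} = 6^{−1} = 2 (mod 11), so α_err = 8·2 = 16 ≡ 5 = α_5. Error position i = 5.
  Consistency check: S_2/S_1 = 7·7 = 49 ≡ 5 = α_err ✓ (single-error assumption holds).
Step 4: error magnitude e = S_0/v_5 = S_0·∏_{j≠5}(α_5 − α_j) = 6·6 = 36 ≡ 3 (mod 11).
Step 5: correct position 5: c_5 = r_5 − e = 2 − 3 ≡ 10 (mod 11). Hence c = [6, 8, 7, 5, 10].
  Check: interpolating c through the α_i gives m(x) = 2 + 6·x (degree < 2) with m(α_i) = c_i for every i, so c is indeed a codeword.


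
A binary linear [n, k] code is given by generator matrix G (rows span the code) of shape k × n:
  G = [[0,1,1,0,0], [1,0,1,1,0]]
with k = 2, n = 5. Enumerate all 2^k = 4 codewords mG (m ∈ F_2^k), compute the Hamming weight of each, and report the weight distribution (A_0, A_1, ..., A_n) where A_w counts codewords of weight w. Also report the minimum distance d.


Weight distribution: A_0 = 1, A_2 = 1, A_3 = 2. Minimum distance d = 2.

Enumerate all 2^2 = 4 messages m ∈ F_2^2.
For each, compute codeword c = mG in F_2^5, then tally its weight.
  m = 00 → c = 00000, weight = 0.
  m = 10 → c = 01100, weight = 2.
  m = 01 → c = 10110, weight = 3.
  m = 11 → c = 11010, weight = 3.
Tally weights:
  weight 0: 1 codewords.
  weight 2: 1 codewords.
  weight 3: 2 codewords.
Minimum distance d = smallest w > 0 with A_w > 0 = 2.
Sanity: Σ A_w = 4 = 2^2 = 4 ✓.


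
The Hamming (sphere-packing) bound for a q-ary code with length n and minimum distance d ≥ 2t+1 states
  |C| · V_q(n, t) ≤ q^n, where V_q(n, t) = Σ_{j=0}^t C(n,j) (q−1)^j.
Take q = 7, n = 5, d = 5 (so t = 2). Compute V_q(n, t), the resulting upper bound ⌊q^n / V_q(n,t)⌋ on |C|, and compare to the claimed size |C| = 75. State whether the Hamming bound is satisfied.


V_q(n, t) = 391, q^n = 16807, Hamming bound = 42, |C| = 75 > bound (violated).

Step 1: Compute V_q(n, t) = Σ_{j=0}^2 C(n, j) (q−1)^j.
  j = 0: C(5,0)·(6)^0 = 1·1 = 1.
  j = 1: C(5,1)·(6)^1 = 5·6 = 30.
  j = 2: C(5,2)·(6)^2 = 10·36 = 360.
  V_q(n, t) = 1 + 30 + 360 = 391.
Step 2: q^n = 7^5 = 16807.
Step 3: Hamming bound ⌊q^n / V_q(n,t)⌋ = ⌊16807/391⌋ = 42.
Step 4: Compare |C| = 75 to 42: violated.
The claimed |C| lies above the Hamming bound, so no 7-ary code of length 5 with d ≥ 5 can have 75 codewords.


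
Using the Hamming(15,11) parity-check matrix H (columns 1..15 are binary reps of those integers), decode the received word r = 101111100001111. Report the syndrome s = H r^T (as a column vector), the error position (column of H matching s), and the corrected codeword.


s = (0, 0, 1, 0)^T, error position = 2, corrected codeword c = 111111100001111

Compute s = H r^T mod 2 one row at a time:
  s_1 = 0 + 0 + 0 + 0 + 1 + 1 + 1 + 1 = 4 ≡ 0 (mod 2).
  s_2 = 1 + 1 + 1 + 1 + 1 + 1 + 1 + 1 = 8 ≡ 0 (mod 2).
  s_3 = 0 + 1 + 1 + 1 + 0 + 0 + 1 + 1 = 5 ≡ 1 (mod 2).
  s_4 = 1 + 1 + 1 + 1 + 0 + 0 + 1 + 1 = 6 ≡ 0 (mod 2).
s = (0, 0, 1, 0)^T — this equals column 2 of H (binary 0010), so error is at position 2.
Correct: flip bit 2 of r = 101111100001111 to get c = 111111100001111.


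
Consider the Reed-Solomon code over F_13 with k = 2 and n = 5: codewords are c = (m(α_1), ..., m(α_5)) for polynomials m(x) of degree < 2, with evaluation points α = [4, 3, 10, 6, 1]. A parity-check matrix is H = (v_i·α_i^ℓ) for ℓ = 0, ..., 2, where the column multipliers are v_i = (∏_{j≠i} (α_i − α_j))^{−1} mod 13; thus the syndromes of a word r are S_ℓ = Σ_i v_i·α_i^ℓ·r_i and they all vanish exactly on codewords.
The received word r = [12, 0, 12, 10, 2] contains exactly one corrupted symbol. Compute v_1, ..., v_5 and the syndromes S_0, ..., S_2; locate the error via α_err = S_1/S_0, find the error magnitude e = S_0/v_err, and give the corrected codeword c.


S = (8, 2, 7), error at position 3, error magnitude e = 6, c = [12, 0, 6, 10, 2].

Step 1: column multipliers v_i = (∏_{j≠i}(α_i − α_j))^{−1} mod 13.
  i = 1 (α = 4): (4−3)(4−10)(4−6)(4−1) = 1·(−6)·(−2)·3 = 36 ≡ 10, so v_1 = 10^{−1} = 4 (mod 13).
  i = 2 (α = 3): (3−4)(3−10)(3−6)(3−1) = (−1)·(−7)·(−3)·2 = −42 ≡ 10, so v_2 = 10^{−1} = 4 (mod 13).
  i = 3 (α = 10): (10−4)(10−3)(10−6)(10−1) = 6·7·4·9 = 1512 ≡ 4, so v_3 = 4^{−1} = 10 (mod 13).
  i = 4 (α = 6): (6−4)(6−3)(6−10)(6−1) = 2·3·(−4)·5 = −120 ≡ 10, so v_4 = 10^{−1} = 4 (mod 13).
  i = 5 (α = 1): (1−4)(1−3)(1−10)(1−6) = (−3)·(−2)·(−9)·(−5) = 270 ≡ 10, so v_5 = 10^{−1} = 4 (mod 13).
  v = [4, 4, 10, 4, 4].
Step 2: syndromes of r = [12, 0, 12, 10, 2] (all sums mod 13).
  S_0 = Σ v_i r_i = 4·12 + 4·0 + 10·12 + 4·10 + 4·2 = 216 ≡ 8.
  S_1 = Σ v_i α_i r_i = 4·4·12 + 4·3·0 + 10·10·12 + 4·6·10 + 4·1·2 = 1640 ≡ 2.
  α_i^2 mod 13 = [3, 9, 9, 10, 1].
  S_2 = Σ v_i α_i^2 r_i = 4·3·12 + 4·9·0 + 10·9·12 + 4·10·10 + 4·1·2 = 1632 ≡ 7.
  S = (8, 2, 7) ≠ 0, so r is not a codeword (an error is present).
Step 3: locate the error. For a single error e at position i, S_ℓ = v_i·e·α_i^ℓ, so α_err = S_1/S_0.
  S_0^{−1} = 8^{−1} = 5 (mod 13), so α_err = 2·5 = 10 ≡ 10 = α_3. Error position i = 3.
  Consistency check: S_2/S_1 = 7·7 = 49 ≡ 10 = α_err ✓ (single-error assumption holds).
Step 4: error magnitude e = S_0/v_3 = S_0·∏_{j≠3}(α_3 − α_j) = 8·4 = 32 ≡ 6 (mod 13).
Step 5: correct position 3: c_3 = r_3 − e = 12 − 6 ≡ 6 (mod 13). Hence c = [12, 0, 6, 10, 2].
  Check: interpolating c through the α_i gives m(x) = 3 + 12·x (degree < 2) with m(α_i) = c_i for every i, so c is indeed a codeword.


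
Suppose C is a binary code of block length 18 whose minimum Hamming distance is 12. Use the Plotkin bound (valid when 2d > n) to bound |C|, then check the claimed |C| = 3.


Plotkin bound M ≤ 4; given |C| = 3 ≤ bound (satisfied).

Check applicability: 2d = 24, n = 18.
2d − n = 6 > 0, so Plotkin applies.
Compute d/(2d−n) = 12/6 ≈ 2.0000.
⌊d/(2d−n)⌋ = 2.
Plotkin bound: M ≤ 2·2 = 4.
Given |C| = 3, check: satisfied.
This |C| is below the Plotkin bound.


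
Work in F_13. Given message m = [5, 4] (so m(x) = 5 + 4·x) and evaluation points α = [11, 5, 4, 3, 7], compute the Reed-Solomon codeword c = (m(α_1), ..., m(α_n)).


c = [10, 12, 8, 4, 7]

Message polynomial: m(x) = 5 + 4·x (mod 13).
For each evaluation point α_i, compute m(α_i) mod 13:
  α_1 = 11: Horner steps 4 → 10, so m(11) = 10.
  α_2 = 5: Horner steps 4 → 12, so m(5) = 12.
  α_3 = 4: Horner steps 4 → 8, so m(4) = 8.
  α_4 = 3: Horner steps 4 → 4, so m(3) = 4.
  α_5 = 7: Horner steps 4 → 7, so m(7) = 7.
Codeword c = [10, 12, 8, 4, 7] ∈ F_13^5.


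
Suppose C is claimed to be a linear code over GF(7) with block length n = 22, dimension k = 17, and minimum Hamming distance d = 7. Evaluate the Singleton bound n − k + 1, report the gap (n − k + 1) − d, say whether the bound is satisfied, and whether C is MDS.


Singleton RHS = n − k + 1 = 6, slack = -1, bound violated (no such code; not MDS).

Singleton bound: d ≤ n − k + 1.
Here n = 22, k = 17, so n − k + 1 = 6.
Given d = 7, check d ≤ 6: NO.
Slack = (n − k + 1) − d = -1.
The slack is negative: d = 7 exceeds n − k + 1 = 6 by 1, so the Singleton bound is violated and no linear [22, 17, 7]_7 code can exist. In particular it is not MDS (MDS requires d = n − k + 1 exactly).
Description: the claimed parameters are [22, 17, 7]_7; such a code would be impossible (violates the Singleton bound).


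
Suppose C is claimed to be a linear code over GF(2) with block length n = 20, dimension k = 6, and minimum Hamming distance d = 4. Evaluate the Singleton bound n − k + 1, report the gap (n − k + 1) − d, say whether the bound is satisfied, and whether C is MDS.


Singleton RHS = n − k + 1 = 15, slack = 11, bound satisfied, not MDS.

Singleton bound: d ≤ n − k + 1.
Here n = 20, k = 6, so n − k + 1 = 15.
Given d = 4, check d ≤ 15: YES.
Slack = (n − k + 1) − d = 11.
The code is NOT MDS (slack = 11 > 0).
Description: the claimed parameters are [20, 6, 4]_2; such a code would be non-MDS.


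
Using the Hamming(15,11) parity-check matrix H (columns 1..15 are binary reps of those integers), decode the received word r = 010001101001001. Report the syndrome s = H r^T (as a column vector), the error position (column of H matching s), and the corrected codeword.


s = (1, 0, 0, 1)^T, error position = 9, corrected codeword c = 010001100001001

Compute s = H r^T mod 2 one row at a time:
  s_1 = 0 + 1 + 0 + 0 + 1 + 0 + 0 + 1 = 3 ≡ 1 (mod 2).
  s_2 = 0 + 0 + 1 + 1 + 1 + 0 + 0 + 1 = 4 ≡ 0 (mod 2).
  s_3 = 1 + 0 + 1 + 1 + 0 + 0 + 0 + 1 = 4 ≡ 0 (mod 2).
  s_4 = 0 + 0 + 0 + 1 + 1 + 0 + 0 + 1 = 3 ≡ 1 (mod 2).
s = (1, 0, 0, 1)^T — this equals column 9 of H (binary 1001), so error is at position 9.
Correct: flip bit 9 of r = 010001101001001 to get c = 010001100001001.


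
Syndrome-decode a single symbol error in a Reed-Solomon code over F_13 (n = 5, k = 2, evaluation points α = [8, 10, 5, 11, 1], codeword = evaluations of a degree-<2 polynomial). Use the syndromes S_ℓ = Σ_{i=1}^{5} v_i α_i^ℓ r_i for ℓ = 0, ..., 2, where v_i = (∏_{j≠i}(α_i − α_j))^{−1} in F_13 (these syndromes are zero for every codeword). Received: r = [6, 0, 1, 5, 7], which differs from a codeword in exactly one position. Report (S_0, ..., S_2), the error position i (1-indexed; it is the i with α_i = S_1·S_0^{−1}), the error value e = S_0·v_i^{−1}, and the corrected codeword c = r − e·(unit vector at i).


S = (9, 7, 4), error at position 1, error magnitude e = 3, c = [3, 0, 1, 5, 7].

Step 1: column multipliers v_i = (∏_{j≠i}(α_i − α_j))^{−1} mod 13.
  i = 1 (α = 8): (8−10)(8−5)(8−11)(8−1) = (−2)·3·(−3)·7 = 126 ≡ 9, so v_1 = 9^{−1} = 3 (mod 13).
  i = 2 (α = 10): (10−8)(10−5)(10−11)(10−1) = 2·5·(−1)·9 = −90 ≡ 1, so v_2 = 1^{−1} = 1 (mod 13).
  i = 3 (α = 5): (5−8)(5−10)(5−11)(5−1) = (−3)·(−5)·(−6)·4 = −360 ≡ 4, so v_3 = 4^{−1} = 10 (mod 13).
  i = 4 (α = 11): (11−8)(11−10)(11−5)(11−1) = 3·1·6·10 = 180 ≡ 11, so v_4 = 11^{−1} = 6 (mod 13).
  i = 5 (α = 1): (1−8)(1−10)(1−5)(1−11) = (−7)·(−9)·(−4)·(−10) = 2520 ≡ 11, so v_5 = 11^{−1} = 6 (mod 13).
  v = [3, 1, 10, 6, 6].
Step 2: syndromes of r = [6, 0, 1, 5, 7] (all sums mod 13).
  S_0 = Σ v_i r_i = 3·6 + 1·0 + 10·1 + 6·5 + 6·7 = 100 ≡ 9.
  S_1 = Σ v_i α_i r_i = 3·8·6 + 1·10·0 + 10·5·1 + 6·11·5 + 6·1·7 = 566 ≡ 7.
  α_i^2 mod 13 = [12, 9, 12, 4, 1].
  S_2 = Σ v_i α_i^2 r_i = 3·12·6 + 1·9·0 + 10·12·1 + 6·4·5 + 6·1·7 = 498 ≡ 4.
  S = (9, 7, 4) ≠ 0, so r is not a codeword (an error is present).
Step 3: locate the error. For a single error e at position i, S_ℓ = v_i·e·α_i^ℓ, so α_err = S_1/S_0.
  S_0^{−1} = 9^{−1} = 3 (mod 13), so α_err = 7·3 = 21 ≡ 8 = α_1. Error position i = 1.
  Consistency check: S_2/S_1 = 4·2 = 8 ≡ 8 = α_err ✓ (single-error assumption holds).
Step 4: error magnitude e = S_0/v_1 = S_0·∏_{j≠1}(α_1 − α_j) = 9·9 = 81 ≡ 3 (mod 13).
Step 5: correct position 1: c_1 = r_1 − e = 6 − 3 ≡ 3 (mod 13). Hence c = [3, 0, 1, 5, 7].
  Check: interpolating c through the α_i gives m(x) = 2 + 5·x (degree < 2) with m(α_i) = c_i for every i, so c is indeed a codeword.


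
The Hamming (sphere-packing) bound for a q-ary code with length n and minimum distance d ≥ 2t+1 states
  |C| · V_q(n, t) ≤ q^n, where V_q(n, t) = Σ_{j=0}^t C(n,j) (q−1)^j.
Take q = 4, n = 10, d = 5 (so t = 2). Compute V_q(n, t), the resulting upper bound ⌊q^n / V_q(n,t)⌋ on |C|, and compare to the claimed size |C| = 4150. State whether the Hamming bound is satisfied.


V_q(n, t) = 436, q^n = 1048576, Hamming bound = 2404, |C| = 4150 > bound (violated).

Step 1: Compute V_q(n, t) = Σ_{j=0}^2 C(n, j) (q−1)^j.
  j = 0: C(10,0)·(3)^0 = 1·1 = 1.
  j = 1: C(10,1)·(3)^1 = 10·3 = 30.
  j = 2: C(10,2)·(3)^2 = 45·9 = 405.
  V_q(n, t) = 1 + 30 + 405 = 436.
Step 2: q^n = 4^10 = 1048576.
Step 3: Hamming bound ⌊q^n / V_q(n,t)⌋ = ⌊1048576/436⌋ = 2404.
Step 4: Compare |C| = 4150 to 2404: violated.
The claimed |C| lies above the Hamming bound, so no 4-ary code of length 10 with d ≥ 5 can have 4150 codewords.


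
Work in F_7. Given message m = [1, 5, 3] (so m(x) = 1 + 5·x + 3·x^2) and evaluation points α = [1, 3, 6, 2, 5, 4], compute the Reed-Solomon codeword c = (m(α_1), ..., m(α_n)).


c = [2, 1, 6, 2, 3, 6]

Message polynomial: m(x) = 1 + 5·x + 3·x^2 (mod 7).
For each evaluation point α_i, compute m(α_i) mod 7:
  α_1 = 1: Horner steps 3 → 1 → 2, so m(1) = 2.
  α_2 = 3: Horner steps 3 → 0 → 1, so m(3) = 1.
  α_3 = 6: Horner steps 3 → 2 → 6, so m(6) = 6.
  α_4 = 2: Horner steps 3 → 4 → 2, so m(2) = 2.
  α_5 = 5: Horner steps 3 → 6 → 3, so m(5) = 3.
  α_6 = 4: Horner steps 3 → 3 → 6, so m(4) = 6.
Codeword c = [2, 1, 6, 2, 3, 6] ∈ F_7^6.


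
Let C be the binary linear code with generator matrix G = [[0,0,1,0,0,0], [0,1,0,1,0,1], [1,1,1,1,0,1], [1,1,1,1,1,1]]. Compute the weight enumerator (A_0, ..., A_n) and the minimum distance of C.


Weight distribution: A_0 = 1, A_1 = 3, A_2 = 3, A_3 = 2, A_4 = 3, A_5 = 3, A_6 = 1. Minimum distance d = 1.

Enumerate all 2^4 = 16 messages m ∈ F_2^4.
For each, compute codeword c = mG in F_2^6, then tally its weight.
  m = 0000 → c = 000000, weight = 0.
  m = 1000 → c = 001000, weight = 1.
  m = 0100 → c = 010101, weight = 3.
  m = 1100 → c = 011101, weight = 4.
  m = 0010 → c = 111101, weight = 5.
  m = 1010 → c = 110101, weight = 4.
  m = 0110 → c = 101000, weight = 2.
  m = 1110 → c = 100000, weight = 1.
  m = 0001 → c = 111111, weight = 6.
  m = 1001 → c = 110111, weight = 5.
  m = 0101 → c = 101010, weight = 3.
  m = 1101 → c = 100010, weight = 2.
  m = 0011 → c = 000010, weight = 1.
  m = 1011 → c = 001010, weight = 2.
  m = 0111 → c = 010111, weight = 4.
  m = 1111 → c = 011111, weight = 5.
Tally weights:
  weight 0: 1 codewords.
  weight 1: 3 codewords.
  weight 2: 3 codewords.
  weight 3: 2 codewords.
  weight 4: 3 codewords.
  weight 5: 3 codewords.
  weight 6: 1 codewords.
Minimum distance d = smallest w > 0 with A_w > 0 = 1.
Sanity: Σ A_w = 16 = 2^4 = 16 ✓.


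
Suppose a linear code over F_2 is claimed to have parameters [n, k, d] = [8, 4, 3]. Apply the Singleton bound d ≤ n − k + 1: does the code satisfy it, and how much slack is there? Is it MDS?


Singleton RHS = n − k + 1 = 5, slack = 2, bound satisfied, not MDS.

Singleton bound: d ≤ n − k + 1.
Here n = 8, k = 4, so n − k + 1 = 5.
Given d = 3, check d ≤ 5: YES.
Slack = (n − k + 1) − d = 2.
The code is NOT MDS (slack = 2 > 0).
Description: the claimed parameters are [8, 4, 3]_2; such a code would be non-MDS.


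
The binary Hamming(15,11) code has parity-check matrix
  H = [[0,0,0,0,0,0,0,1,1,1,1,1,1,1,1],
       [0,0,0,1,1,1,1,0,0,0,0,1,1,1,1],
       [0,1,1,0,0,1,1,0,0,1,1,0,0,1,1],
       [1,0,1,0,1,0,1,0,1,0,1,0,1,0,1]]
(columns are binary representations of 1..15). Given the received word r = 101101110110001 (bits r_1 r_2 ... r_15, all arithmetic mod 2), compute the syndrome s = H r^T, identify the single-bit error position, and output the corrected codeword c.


s = (0, 0, 0, 1)^T, error position = 1, corrected codeword c = 001101110110001

Compute s = H r^T mod 2 one row at a time:
  s_1 = 1 + 0 + 1 + 1 + 0 + 0 + 0 + 1 = 4 ≡ 0 (mod 2).
  s_2 = 1 + 0 + 1 + 1 + 0 + 0 + 0 + 1 = 4 ≡ 0 (mod 2).
  s_3 = 0 + 1 + 1 + 1 + 1 + 1 + 0 + 1 = 6 ≡ 0 (mod 2).
  s_4 = 1 + 1 + 0 + 1 + 0 + 1 + 0 + 1 = 5 ≡ 1 (mod 2).
s = (0, 0, 0, 1)^T — this equals column 1 of H (binary 0001), so error is at position 1.
Correct: flip bit 1 of r = 101101110110001 to get c = 001101110110001.


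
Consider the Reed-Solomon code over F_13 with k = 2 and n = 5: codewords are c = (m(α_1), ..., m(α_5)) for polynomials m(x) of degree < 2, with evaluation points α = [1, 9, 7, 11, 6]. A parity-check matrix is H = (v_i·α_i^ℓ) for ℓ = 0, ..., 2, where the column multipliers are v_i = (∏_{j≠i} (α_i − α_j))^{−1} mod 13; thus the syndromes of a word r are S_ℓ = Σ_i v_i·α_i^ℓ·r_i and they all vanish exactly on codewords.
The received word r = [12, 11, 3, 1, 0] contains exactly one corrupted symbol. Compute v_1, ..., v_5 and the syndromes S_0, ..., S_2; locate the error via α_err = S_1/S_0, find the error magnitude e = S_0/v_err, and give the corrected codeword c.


S = (11, 12, 6), error at position 3, error magnitude e = 8, c = [12, 11, 8, 1, 0].

Step 1: column multipliers v_i = (∏_{j≠i}(α_i − α_j))^{−1} mod 13.
  i = 1 (α = 1): (1−9)(1−7)(1−11)(1−6) = (−8)·(−6)·(−10)·(−5) = 2400 ≡ 8, so v_1 = 8^{−1} = 5 (mod 13).
  i = 2 (α = 9): (9−1)(9−7)(9−11)(9−6) = 8·2·(−2)·3 = −96 ≡ 8, so v_2 = 8^{−1} = 5 (mod 13).
  i = 3 (α = 7): (7−1)(7−9)(7−11)(7−6) = 6·(−2)·(−4)·1 = 48 ≡ 9, so v_3 = 9^{−1} = 3 (mod 13).
  i = 4 (α = 11): (11−1)(11−9)(11−7)(11−6) = 10·2·4·5 = 400 ≡ 10, so v_4 = 10^{−1} = 4 (mod 13).
  i = 5 (α = 6): (6−1)(6−9)(6−7)(6−11) = 5·(−3)·(−1)·(−5) = −75 ≡ 3, so v_5 = 3^{−1} = 9 (mod 13).
  v = [5, 5, 3, 4, 9].
Step 2: syndromes of r = [12, 11, 3, 1, 0] (all sums mod 13).
  S_0 = Σ v_i r_i = 5·12 + 5·11 + 3·3 + 4·1 + 9·0 = 128 ≡ 11.
  S_1 = Σ v_i α_i r_i = 5·1·12 + 5·9·11 + 3·7·3 + 4·11·1 + 9·6·0 = 662 ≡ 12.
  α_i^2 mod 13 = [1, 3, 10, 4, 10].
  S_2 = Σ v_i α_i^2 r_i = 5·1·12 + 5·3·11 + 3·10·3 + 4·4·1 + 9·10·0 = 331 ≡ 6.
  S = (11, 12, 6) ≠ 0, so r is not a codeword (an error is present).
Step 3: locate the error. For a single error e at position i, S_ℓ = v_i·e·α_i^ℓ, so α_err = S_1/S_0.
  S_0^{−1} = 11^{−1} = 6 (mod 13), so α_err = 12·6 = 72 ≡ 7 = α_3. Error position i = 3.
  Consistency check: S_2/S_1 = 6·12 = 72 ≡ 7 = α_err ✓ (single-error assumption holds).
Step 4: error magnitude e = S_0/v_3 = S_0·∏_{j≠3}(α_3 − α_j) = 11·9 = 99 ≡ 8 (mod 13).
Step 5: correct position 3: c_3 = r_3 − e = 3 − 8 ≡ 8 (mod 13). Hence c = [12, 11, 8, 1, 0].
  Check: interpolating c through the α_i gives m(x) = 4 + 8·x (degree < 2) with m(α_i) = c_i for every i, so c is indeed a codeword.


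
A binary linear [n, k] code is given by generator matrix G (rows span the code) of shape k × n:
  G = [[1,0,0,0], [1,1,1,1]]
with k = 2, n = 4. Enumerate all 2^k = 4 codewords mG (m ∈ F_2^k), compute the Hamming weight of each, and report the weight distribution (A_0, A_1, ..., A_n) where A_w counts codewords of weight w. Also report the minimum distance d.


Weight distribution: A_0 = 1, A_1 = 1, A_3 = 1, A_4 = 1. Minimum distance d = 1.

Enumerate all 2^2 = 4 messages m ∈ F_2^2.
For each, compute codeword c = mG in F_2^4, then tally its weight.
  m = 00 → c = 0000, weight = 0.
  m = 10 → c = 1000, weight = 1.
  m = 01 → c = 1111, weight = 4.
  m = 11 → c = 0111, weight = 3.
Tally weights:
  weight 0: 1 codewords.
  weight 1: 1 codewords.
  weight 3: 1 codewords.
  weight 4: 1 codewords.
Minimum distance d = smallest w > 0 with A_w > 0 = 1.
Sanity: Σ A_w = 4 = 2^2 = 4 ✓.


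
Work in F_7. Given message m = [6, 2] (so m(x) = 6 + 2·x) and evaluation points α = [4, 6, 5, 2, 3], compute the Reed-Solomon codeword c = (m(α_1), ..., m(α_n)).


c = [0, 4, 2, 3, 5]

Message polynomial: m(x) = 6 + 2·x (mod 7).
For each evaluation point α_i, compute m(α_i) mod 7:
  α_1 = 4: Horner steps 2 → 0, so m(4) = 0.
  α_2 = 6: Horner steps 2 → 4, so m(6) = 4.
  α_3 = 5: Horner steps 2 → 2, so m(5) = 2.
  α_4 = 2: Horner steps 2 → 3, so m(2) = 3.
  α_5 = 3: Horner steps 2 → 5, so m(3) = 5.
Codeword c = [0, 4, 2, 3, 5] ∈ F_7^5.


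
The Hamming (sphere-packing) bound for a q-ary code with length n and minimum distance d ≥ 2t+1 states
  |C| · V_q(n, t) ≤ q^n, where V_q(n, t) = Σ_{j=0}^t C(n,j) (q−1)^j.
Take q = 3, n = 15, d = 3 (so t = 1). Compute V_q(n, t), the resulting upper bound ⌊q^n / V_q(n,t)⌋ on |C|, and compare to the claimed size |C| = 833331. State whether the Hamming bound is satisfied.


V_q(n, t) = 31, q^n = 14348907, Hamming bound = 462867, |C| = 833331 > bound (violated).

Step 1: Compute V_q(n, t) = Σ_{j=0}^1 C(n, j) (q−1)^j.
  j = 0: C(15,0)·(2)^0 = 1·1 = 1.
  j = 1: C(15,1)·(2)^1 = 15·2 = 30.
  V_q(n, t) = 1 + 30 = 31.
Step 2: q^n = 3^15 = 14348907.
Step 3: Hamming bound ⌊q^n / V_q(n,t)⌋ = ⌊14348907/31⌋ = 462867.
Step 4: Compare |C| = 833331 to 462867: violated.
The claimed |C| lies above the Hamming bound, so no 3-ary code of length 15 with d ≥ 3 can have 833331 codewords.


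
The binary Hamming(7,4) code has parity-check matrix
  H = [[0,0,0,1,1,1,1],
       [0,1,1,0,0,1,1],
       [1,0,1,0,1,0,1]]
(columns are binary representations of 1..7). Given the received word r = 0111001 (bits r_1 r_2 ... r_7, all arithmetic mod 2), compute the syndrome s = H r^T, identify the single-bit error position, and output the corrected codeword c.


s = (0, 1, 0)^T, error position = 2, corrected codeword c = 0011001

Compute s = H r^T mod 2 one row at a time:
  s_1 = 1 + 0 + 0 + 1 = 2 ≡ 0 (mod 2).
  s_2 = 1 + 1 + 0 + 1 = 3 ≡ 1 (mod 2).
  s_3 = 0 + 1 + 0 + 1 = 2 ≡ 0 (mod 2).
s = (0, 1, 0)^T — this equals column 2 of H (binary 010), so error is at position 2.
Correct: flip bit 2 of r = 0111001 to get c = 0011001.


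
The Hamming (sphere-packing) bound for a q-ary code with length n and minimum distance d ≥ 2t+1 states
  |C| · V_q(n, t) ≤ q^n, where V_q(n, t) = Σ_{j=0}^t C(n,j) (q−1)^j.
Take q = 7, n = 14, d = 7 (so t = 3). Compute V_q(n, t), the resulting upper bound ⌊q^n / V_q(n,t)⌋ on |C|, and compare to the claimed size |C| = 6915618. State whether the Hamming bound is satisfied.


V_q(n, t) = 81985, q^n = 678223072849, Hamming bound = 8272526, |C| = 6915618 ≤ bound (satisfied).

Step 1: Compute V_q(n, t) = Σ_{j=0}^3 C(n, j) (q−1)^j.
  j = 0: C(14,0)·(6)^0 = 1·1 = 1.
  j = 1: C(14,1)·(6)^1 = 14·6 = 84.
  j = 2: C(14,2)·(6)^2 = 91·36 = 3276.
  j = 3: C(14,3)·(6)^3 = 364·216 = 78624.
  V_q(n, t) = 1 + 84 + 3276 + 78624 = 81985.
Step 2: q^n = 7^14 = 678223072849.
Step 3: Hamming bound ⌊q^n / V_q(n,t)⌋ = ⌊678223072849/81985⌋ = 8272526.
Step 4: Compare |C| = 6915618 to 8272526: satisfied.
The claimed |C| lies below the Hamming bound.


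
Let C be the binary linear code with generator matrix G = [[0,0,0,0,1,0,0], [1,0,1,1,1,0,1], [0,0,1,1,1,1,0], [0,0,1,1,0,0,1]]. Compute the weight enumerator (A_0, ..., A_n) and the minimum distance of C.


Weight distribution: A_0 = 1, A_1 = 2, A_2 = 2, A_3 = 4, A_4 = 5, A_5 = 2. Minimum distance d = 1.

Enumerate all 2^4 = 16 messages m ∈ F_2^4.
For each, compute codeword c = mG in F_2^7, then tally its weight.
  m = 0000 → c = 0000000, weight = 0.
  m = 1000 → c = 0000100, weight = 1.
  m = 0100 → c = 1011101, weight = 5.
  m = 1100 → c = 1011001, weight = 4.
  m = 0010 → c = 0011110, weight = 4.
  m = 1010 → c = 0011010, weight = 3.
  m = 0110 → c = 1000011, weight = 3.
  m = 1110 → c = 1000111, weight = 4.
  m = 0001 → c = 0011001, weight = 3.
  m = 1001 → c = 0011101, weight = 4.
  m = 0101 → c = 1000100, weight = 2.
  m = 1101 → c = 1000000, weight = 1.
  m = 0011 → c = 0000111, weight = 3.
  m = 1011 → c = 0000011, weight = 2.
  m = 0111 → c = 1011010, weight = 4.
  m = 1111 → c = 1011110, weight = 5.
Tally weights:
  weight 0: 1 codewords.
  weight 1: 2 codewords.
  weight 2: 2 codewords.
  weight 3: 4 codewords.
  weight 4: 5 codewords.
  weight 5: 2 codewords.
Minimum distance d = smallest w > 0 with A_w > 0 = 1.
Sanity: Σ A_w = 16 = 2^4 = 16 ✓.


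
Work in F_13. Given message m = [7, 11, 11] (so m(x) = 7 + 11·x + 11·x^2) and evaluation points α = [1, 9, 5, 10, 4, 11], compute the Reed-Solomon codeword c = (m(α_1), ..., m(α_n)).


c = [3, 9, 12, 8, 6, 3]

Message polynomial: m(x) = 7 + 11·x + 11·x^2 (mod 13).
For each evaluation point α_i, compute m(α_i) mod 13:
  α_1 = 1: Horner steps 11 → 9 → 3, so m(1) = 3.
  α_2 = 9: Horner steps 11 → 6 → 9, so m(9) = 9.
  α_3 = 5: Horner steps 11 → 1 → 12, so m(5) = 12.
  α_4 = 10: Horner steps 11 → 4 → 8, so m(10) = 8.
  α_5 = 4: Horner steps 11 → 3 → 6, so m(4) = 6.
  α_6 = 11: Horner steps 11 → 2 → 3, so m(11) = 3.
Codeword c = [3, 9, 12, 8, 6, 3] ∈ F_13^6.


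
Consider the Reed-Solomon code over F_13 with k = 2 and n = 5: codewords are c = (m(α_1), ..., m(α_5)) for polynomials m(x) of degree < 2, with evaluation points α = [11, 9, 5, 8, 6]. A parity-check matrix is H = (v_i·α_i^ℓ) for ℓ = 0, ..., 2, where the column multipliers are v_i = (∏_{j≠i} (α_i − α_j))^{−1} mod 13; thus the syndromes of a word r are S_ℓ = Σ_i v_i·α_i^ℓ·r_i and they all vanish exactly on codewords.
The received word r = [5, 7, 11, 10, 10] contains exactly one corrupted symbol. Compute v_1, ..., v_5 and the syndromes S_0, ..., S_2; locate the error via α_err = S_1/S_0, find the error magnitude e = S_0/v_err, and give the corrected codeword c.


S = (3, 11, 10), error at position 4, error magnitude e = 2, c = [5, 7, 11, 8, 10].

Step 1: column multipliers v_i = (∏_{j≠i}(α_i − α_j))^{−1} mod 13.
  i = 1 (α = 11): (11−9)(11−5)(11−8)(11−6) = 2·6·3·5 = 180 ≡ 11, so v_1 = 11^{−1} = 6 (mod 13).
  i = 2 (α = 9): (9−11)(9−5)(9−8)(9−6) = (−2)·4·1·3 = −24 ≡ 2, so v_2 = 2^{−1} = 7 (mod 13).
  i = 3 (α = 5): (5−11)(5−9)(5−8)(5−6) = (−6)·(−4)·(−3)·(−1) = 72 ≡ 7, so v_3 = 7^{−1} = 2 (mod 13).
  i = 4 (α = 8): (8−11)(8−9)(8−5)(8−6) = (−3)·(−1)·3·2 = 18 ≡ 5, so v_4 = 5^{−1} = 8 (mod 13).
  i = 5 (α = 6): (6−11)(6−9)(6−5)(6−8) = (−5)·(−3)·1·(−2) = −30 ≡ 9, so v_5 = 9^{−1} = 3 (mod 13).
  v = [6, 7, 2, 8, 3].
Step 2: syndromes of r = [5, 7, 11, 10, 10] (all sums mod 13).
  S_0 = Σ v_i r_i = 6·5 + 7·7 + 2·11 + 8·10 + 3·10 = 211 ≡ 3.
  S_1 = Σ v_i α_i r_i = 6·11·5 + 7·9·7 + 2·5·11 + 8·8·10 + 3·6·10 = 1701 ≡ 11.
  α_i^2 mod 13 = [4, 3, 12, 12, 10].
  S_2 = Σ v_i α_i^2 r_i = 6·4·5 + 7·3·7 + 2·12·11 + 8·12·10 + 3·10·10 = 1791 ≡ 10.
  S = (3, 11, 10) ≠ 0, so r is not a codeword (an error is present).
Step 3: locate the error. For a single error e at position i, S_ℓ = v_i·e·α_i^ℓ, so α_err = S_1/S_0.
  S_0^{−1} = 3^{−1} = 9 (mod 13), so α_err = 11·9 = 99 ≡ 8 = α_4. Error position i = 4.
  Consistency check: S_2/S_1 = 10·6 = 60 ≡ 8 = α_err ✓ (single-error assumption holds).
Step 4: error magnitude e = S_0/v_4 = S_0·∏_{j≠4}(α_4 − α_j) = 3·5 = 15 ≡ 2 (mod 13).
Step 5: correct position 4: c_4 = r_4 − e = 10 − 2 ≡ 8 (mod 13). Hence c = [5, 7, 11, 8, 10].
  Check: interpolating c through the α_i gives m(x) = 3 + 12·x (degree < 2) with m(α_i) = c_i for every i, so c is indeed a codeword.


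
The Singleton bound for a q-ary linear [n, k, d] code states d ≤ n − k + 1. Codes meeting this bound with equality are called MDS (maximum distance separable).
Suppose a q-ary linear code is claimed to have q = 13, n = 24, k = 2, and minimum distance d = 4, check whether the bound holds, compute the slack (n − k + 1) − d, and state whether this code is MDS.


Singleton RHS = n − k + 1 = 23, slack = 19, bound satisfied, not MDS.

Singleton bound: d ≤ n − k + 1.
Here n = 24, k = 2, so n − k + 1 = 23.
Given d = 4, check d ≤ 23: YES.
Slack = (n − k + 1) − d = 19.
The code is NOT MDS (slack = 19 > 0).
Description: the claimed parameters are [24, 2, 4]_13; such a code would be non-MDS.


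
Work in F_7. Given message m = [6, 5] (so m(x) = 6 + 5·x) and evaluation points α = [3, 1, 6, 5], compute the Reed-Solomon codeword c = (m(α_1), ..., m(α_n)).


c = [0, 4, 1, 3]

Message polynomial: m(x) = 6 + 5·x (mod 7).
For each evaluation point α_i, compute m(α_i) mod 7:
  α_1 = 3: Horner steps 5 → 0, so m(3) = 0.
  α_2 = 1: Horner steps 5 → 4, so m(1) = 4.
  α_3 = 6: Horner steps 5 → 1, so m(6) = 1.
  α_4 = 5: Horner steps 5 → 3, so m(5) = 3.
Codeword c = [0, 4, 1, 3] ∈ F_7^4.
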